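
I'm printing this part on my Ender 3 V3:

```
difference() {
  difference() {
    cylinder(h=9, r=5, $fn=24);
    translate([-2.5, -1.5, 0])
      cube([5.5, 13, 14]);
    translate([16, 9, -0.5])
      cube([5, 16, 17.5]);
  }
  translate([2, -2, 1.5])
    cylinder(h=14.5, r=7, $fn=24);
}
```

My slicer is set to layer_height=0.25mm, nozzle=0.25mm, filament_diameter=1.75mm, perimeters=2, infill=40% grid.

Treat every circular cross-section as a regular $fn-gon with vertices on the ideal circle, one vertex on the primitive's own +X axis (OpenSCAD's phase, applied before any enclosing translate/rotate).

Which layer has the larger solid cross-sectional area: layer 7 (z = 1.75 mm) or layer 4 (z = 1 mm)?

layer 4 (z = 1 mm)

Layer 7 (z = 1.75): the r=5 cylinder gives a regular 24-gon of circumradius 5 (constant along its height) (area = (24/2)·5.000²·sin(360°/24) = 77.65 mm²); the 5.5×13 cube at (-2.5, -1.5) contributes its full rectangle (area 71.50 mm²); the cube at (16, 9) is present — its section is the full 5×16 rectangle (area 80.00 mm²); After the difference (first − rest): starting from the r=5 cylinder (77.65 mm²), the 5.5×13 cube at (-2.5, -1.5) partially overlaps it — only the 34.09 mm² overlap (of its 71.50 mm²) is removed, clipping the outline; the 5×16 cube at (16, 9) misses the remaining region (no effect) — area = 43.56 mm²; the r=7 cylinder at (2, -2) gives a regular 24-gon of circumradius 7 (constant along its height) (area = (24/2)·7.000²·sin(360°/24) = 152.19 mm²); Subtracting the remaining from the first: starting from that combined region (43.56 mm²), the r=7 cylinder at (2, -2) partially overlaps it — only the 40.24 mm² overlap (of its 152.19 mm²) is removed, clipping the outline — area = 3.32 mm². So its area = 3.32 mm². Layer 4 (z = 1): the r=5 cylinder contributes a regular 24-gon of circumradius 5 (area = (24/2)·5.000²·sin(360°/24) = 77.65 mm²); the cube at (-2.5, -1.5) (footprint 5.5×13) is included at this height (area 71.50 mm²); the 5×16 cube at (16, 9) contributes its full rectangle (area 80.00 mm²); Taking the first minus the rest: starting from the r=5 cylinder (77.65 mm²), the 5.5×13 cube at (-2.5, -1.5) partially overlaps it — only the 34.09 mm² overlap (of its 71.50 mm²) is removed, clipping the outline; the 5×16 cube at (16, 9) misses the remaining region (no effect) — area = 43.56 mm²; the cylinder at (2, -2) is absent (z outside [1.5, 16]); After the difference (first − rest): none of the subtracted shapes is present at this height, so the result so far is unchanged — area = 43.56 mm². So its area = 43.56 mm². Layer 4 is larger (43.56 vs 3.32 mm²).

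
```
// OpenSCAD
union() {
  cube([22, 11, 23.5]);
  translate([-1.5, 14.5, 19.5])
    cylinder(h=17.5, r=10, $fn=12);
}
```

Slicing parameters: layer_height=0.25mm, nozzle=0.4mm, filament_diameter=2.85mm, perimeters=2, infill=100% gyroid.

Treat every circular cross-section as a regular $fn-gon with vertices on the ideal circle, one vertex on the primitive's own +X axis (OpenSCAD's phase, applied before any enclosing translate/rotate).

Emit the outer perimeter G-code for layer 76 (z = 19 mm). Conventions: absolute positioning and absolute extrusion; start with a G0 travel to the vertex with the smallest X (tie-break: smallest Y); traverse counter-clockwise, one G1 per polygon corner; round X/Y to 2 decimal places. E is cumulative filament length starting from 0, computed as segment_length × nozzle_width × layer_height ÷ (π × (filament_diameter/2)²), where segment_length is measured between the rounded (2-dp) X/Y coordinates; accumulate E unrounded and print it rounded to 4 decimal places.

G0 X0.00 Y0.00 Z19.00
G1 X22.00 Y0.00 E0.3449
G1 X22.00 Y11.00 E0.5173
G1 X0.00 Y11.00 E0.8622
G1 X0.00 Y0.00 E1.0346

At z = 19 mm: the cube (footprint 22×11) is included at this height; the cylinder at (-1.5, 14.5) is not intersected at this z (z outside [19.5, 37]); Taking the union: only the 22×11 cube is present, so the union is just that shape — 1 connected region. The outline is a single polygon with 4 vertices. Extrusion per mm of travel: 0.4 × 0.25 / (π × 1.425²) = 0.015675. Accumulating E over each segment gives final E = 1.0346.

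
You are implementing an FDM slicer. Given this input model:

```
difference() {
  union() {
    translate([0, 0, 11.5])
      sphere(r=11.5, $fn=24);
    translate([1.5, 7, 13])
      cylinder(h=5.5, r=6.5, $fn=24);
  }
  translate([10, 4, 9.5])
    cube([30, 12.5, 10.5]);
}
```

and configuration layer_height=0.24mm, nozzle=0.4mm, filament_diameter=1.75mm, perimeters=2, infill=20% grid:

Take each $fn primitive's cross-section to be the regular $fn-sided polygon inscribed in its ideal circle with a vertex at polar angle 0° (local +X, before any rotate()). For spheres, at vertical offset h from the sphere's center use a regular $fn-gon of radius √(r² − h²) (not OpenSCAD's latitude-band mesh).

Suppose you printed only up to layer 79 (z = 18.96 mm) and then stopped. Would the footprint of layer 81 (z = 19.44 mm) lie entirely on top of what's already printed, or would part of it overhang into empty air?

entirely on top

Compare the two slices. At z = 18.96: the r=11.5 sphere contributes a regular 24-gon of circumradius √(11.5²−7.46²) = 8.752 (area = (24/2)·8.752²·sin(360°/24) = 237.90 mm²); the cylinder at (1.5, 7) is not intersected at this z (z outside [13, 18.5]); Taking the union: only the r=11.5 sphere is present, so the union is just that shape — area = 237.90 mm²; the cube at (10, 4) (footprint 30×12.5) is included at this height (area 375.00 mm²); Taking the first minus the rest: starting from that combined region (237.90 mm²), the 30×12.5 cube at (10, 4) misses the remaining region (no effect) — area = 237.90 mm². At z = 19.44: the r=11.5 sphere slices to a regular 24-gon of circumradius 8.319 (√(r²−h²) with h=7.94 from center) (area = (24/2)·8.319²·sin(360°/24) = 214.94 mm²); the cylinder at (1.5, 7) is absent (z outside [13, 18.5]); Taking the union: only the r=11.5 sphere is present, so the union is just that shape — area = 214.94 mm²; the cube at (10, 4) is present — its section is the full 30×12.5 rectangle (area 375.00 mm²); Subtracting the remaining from the first: starting from that combined region (214.94 mm²), the 30×12.5 cube at (10, 4) misses the remaining region (no effect) — area = 214.94 mm². Checking containment: the cross-section at z = 19.44 is a subset of the cross-section at z = 18.96.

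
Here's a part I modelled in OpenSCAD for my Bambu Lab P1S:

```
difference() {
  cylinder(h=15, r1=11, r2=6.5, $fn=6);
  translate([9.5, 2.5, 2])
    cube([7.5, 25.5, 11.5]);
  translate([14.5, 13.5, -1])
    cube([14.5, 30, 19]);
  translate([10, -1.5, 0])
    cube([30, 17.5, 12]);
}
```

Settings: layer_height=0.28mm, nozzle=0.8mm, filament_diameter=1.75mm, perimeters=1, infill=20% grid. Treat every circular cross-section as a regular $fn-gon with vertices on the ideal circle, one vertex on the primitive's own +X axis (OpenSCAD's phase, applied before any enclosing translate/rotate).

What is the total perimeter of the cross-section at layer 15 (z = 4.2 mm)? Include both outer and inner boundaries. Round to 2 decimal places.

At z = 4.2 mm: the cone contributes a regular 6-gon of circumradius 9.740 (interpolated between r1=11 and r2=6.5 at t=0.280) (perimeter = 2·6·9.740·sin(180°/6) = 58.44 mm); the cube at (9.5, 2.5) is present — its section is the full 7.5×25.5 rectangle (perimeter 66.00 mm); the 14.5×30 cube at (14.5, 13.5) contributes its full rectangle (perimeter 89.00 mm); the cube at (10, -1.5) (footprint 30×17.5) is included at this height (perimeter 95.00 mm); Taking the first minus the rest: starting from the cone, the 7.5×25.5 cube at (9.5, 2.5) misses the remaining region (no effect); the 14.5×30 cube at (14.5, 13.5) misses the remaining region (no effect); the 30×17.5 cube at (10, -1.5) misses the remaining region (no effect) — boundary = 58.44 mm. Overall, the cross-section is a single solid region. Total boundary length (outer) = 58.44 mm.

58.44 mm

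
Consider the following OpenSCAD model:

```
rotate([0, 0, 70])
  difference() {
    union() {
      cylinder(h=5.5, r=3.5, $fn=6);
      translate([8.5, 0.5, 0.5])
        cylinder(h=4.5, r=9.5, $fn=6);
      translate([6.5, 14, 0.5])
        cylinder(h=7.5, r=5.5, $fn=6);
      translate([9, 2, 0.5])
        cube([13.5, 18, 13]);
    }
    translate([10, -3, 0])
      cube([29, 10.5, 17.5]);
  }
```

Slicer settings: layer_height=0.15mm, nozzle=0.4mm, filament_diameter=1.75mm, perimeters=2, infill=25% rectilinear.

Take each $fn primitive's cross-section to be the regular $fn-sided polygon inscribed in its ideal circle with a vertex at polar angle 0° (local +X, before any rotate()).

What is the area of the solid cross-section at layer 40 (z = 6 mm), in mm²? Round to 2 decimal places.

237.36 mm²

At z = 6 mm: the cylinder is absent (z outside [0, 5.5]); the cylinder at (8.5, 0.5) is not intersected at this z (z outside [0.5, 5]); the r=5.5 cylinder at (6.5, 14) contributes a regular 6-gon of circumradius 5.5 (area = (6/2)·5.500²·sin(360°/6) = 78.59 mm²); the 13.5×18 cube at (9, 2) contributes its full rectangle (area 243.00 mm²); Merging all regions: the regions partially overlap — summed areas 321.59 mm² minus the doubly-counted overlap 15.48 mm² gives 306.11 mm² — area = 306.11 mm²; the cube at (10, -3) is present — its section is the full 29×10.5 rectangle (area 304.50 mm²); Subtracting the remaining from the first: starting from the result so far (306.11 mm²), the 29×10.5 cube at (10, -3) partially overlaps it — only the 68.75 mm² overlap (of its 304.50 mm²) is removed, clipping the outline — area = 237.36 mm²; (whole slice rotated 70° about Z — lengths, areas and connectivity unchanged). Overall, the cross-section is a single solid region. Net area = 237.36 mm².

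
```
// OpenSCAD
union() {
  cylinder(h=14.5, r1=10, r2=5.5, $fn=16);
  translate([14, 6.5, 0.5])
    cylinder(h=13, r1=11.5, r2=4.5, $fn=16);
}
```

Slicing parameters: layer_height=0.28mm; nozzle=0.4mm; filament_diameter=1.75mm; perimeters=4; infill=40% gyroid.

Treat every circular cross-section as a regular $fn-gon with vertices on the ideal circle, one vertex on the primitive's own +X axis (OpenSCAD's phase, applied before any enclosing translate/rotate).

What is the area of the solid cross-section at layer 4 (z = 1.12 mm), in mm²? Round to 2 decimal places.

At z = 1.12 mm: the cone contributes a regular 16-gon of circumradius 9.652 (interpolated between r1=10 and r2=5.5 at t=0.077) (area = (16/2)·9.652²·sin(360°/16) = 285.23 mm²); the cone at (14, 6.5) (r1=11.5→r2=4.5) has section circumradius 11.166 here — a regular 16-gon (area = (16/2)·11.166²·sin(360°/16) = 381.71 mm²); Merging all regions: the regions partially overlap — summed areas 666.95 mm² minus the doubly-counted overlap 47.31 mm² gives 619.64 mm² — area = 619.64 mm². Overall, the cross-section is a single solid region. Net area = 619.64 mm².

619.64 mm²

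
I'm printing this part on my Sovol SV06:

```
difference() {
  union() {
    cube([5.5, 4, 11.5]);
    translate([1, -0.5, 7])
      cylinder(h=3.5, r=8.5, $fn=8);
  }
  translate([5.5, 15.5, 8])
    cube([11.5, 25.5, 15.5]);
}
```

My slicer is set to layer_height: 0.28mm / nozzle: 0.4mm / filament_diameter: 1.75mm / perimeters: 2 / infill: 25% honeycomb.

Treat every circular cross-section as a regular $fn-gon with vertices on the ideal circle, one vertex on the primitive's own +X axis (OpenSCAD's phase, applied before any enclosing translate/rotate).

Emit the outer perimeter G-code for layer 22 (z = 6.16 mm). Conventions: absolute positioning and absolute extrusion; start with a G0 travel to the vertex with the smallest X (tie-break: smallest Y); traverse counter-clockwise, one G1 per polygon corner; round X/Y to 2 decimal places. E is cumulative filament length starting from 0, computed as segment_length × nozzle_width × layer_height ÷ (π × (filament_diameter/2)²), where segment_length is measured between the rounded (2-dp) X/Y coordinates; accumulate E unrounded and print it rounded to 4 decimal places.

At z = 6.16 mm: the cube (footprint 5.5×4) is included at this height; the cylinder at (1, -0.5) is not intersected at this z (z outside [7, 10.5]); Merging all regions: only the 5.5×4 cube is present, so the union is just that shape — 1 connected region; the cube at (5.5, 15.5) is absent (z outside [8, 23.5]); After the difference (first − rest): none of the subtracted shapes is present at this height, so the result so far is unchanged — 1 connected region. The outline is a single polygon with 4 vertices. Extrusion per mm of travel: 0.4 × 0.28 / (π × 0.875²) = 0.046564. Accumulating E over each segment gives final E = 0.8847.

G0 X0.00 Y0.00 Z6.16
G1 X5.50 Y0.00 E0.2561
G1 X5.50 Y4.00 E0.4424
G1 X0.00 Y4.00 E0.6985
G1 X0.00 Y0.00 E0.8847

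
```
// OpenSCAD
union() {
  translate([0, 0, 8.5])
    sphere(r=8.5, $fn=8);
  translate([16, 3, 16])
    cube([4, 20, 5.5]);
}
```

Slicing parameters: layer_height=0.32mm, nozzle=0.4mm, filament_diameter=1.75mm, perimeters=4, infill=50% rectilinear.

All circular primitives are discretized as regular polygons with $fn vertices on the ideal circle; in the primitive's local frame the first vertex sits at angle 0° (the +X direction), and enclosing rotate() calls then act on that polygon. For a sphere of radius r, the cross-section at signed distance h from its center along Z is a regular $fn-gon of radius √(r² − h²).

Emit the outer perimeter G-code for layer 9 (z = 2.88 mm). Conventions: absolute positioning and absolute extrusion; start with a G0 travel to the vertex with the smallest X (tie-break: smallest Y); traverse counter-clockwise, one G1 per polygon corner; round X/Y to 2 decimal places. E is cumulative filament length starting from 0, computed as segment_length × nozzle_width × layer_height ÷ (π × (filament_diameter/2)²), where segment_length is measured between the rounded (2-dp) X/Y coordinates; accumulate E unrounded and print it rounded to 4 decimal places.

At z = 2.88 mm: the r=8.5 sphere slices to a regular 8-gon of circumradius 6.377 (√(r²−h²) with h=5.62 from center); the cube at (16, 3) is not intersected at this z (z outside [16, 21.5]); Merging all regions: only the r=8.5 sphere is present, so the union is just that shape — 1 connected region. The outline is a single polygon with 8 vertices. Extrusion per mm of travel: 0.4 × 0.32 / (π × 0.875²) = 0.053216. Accumulating E over each segment gives final E = 2.0785.

G0 X-6.38 Y0.00 Z2.88
G1 X-4.51 Y-4.51 E0.2598
G1 X0.00 Y-6.38 E0.5196
G1 X4.51 Y-4.51 E0.7795
G1 X6.38 Y0.00 E1.0393
G1 X4.51 Y4.51 E1.2991
G1 X0.00 Y6.38 E1.5589
G1 X-4.51 Y4.51 E1.8187
G1 X-6.38 Y0.00 E2.0785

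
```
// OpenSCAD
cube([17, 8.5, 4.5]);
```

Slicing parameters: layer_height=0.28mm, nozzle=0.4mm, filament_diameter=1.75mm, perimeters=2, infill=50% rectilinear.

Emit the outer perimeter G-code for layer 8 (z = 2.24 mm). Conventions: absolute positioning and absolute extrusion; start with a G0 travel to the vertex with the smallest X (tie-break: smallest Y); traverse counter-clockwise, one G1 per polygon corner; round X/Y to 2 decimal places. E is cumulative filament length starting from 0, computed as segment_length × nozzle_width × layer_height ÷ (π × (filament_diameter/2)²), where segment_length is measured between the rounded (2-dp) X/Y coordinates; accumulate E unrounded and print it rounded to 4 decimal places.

G0 X0.00 Y0.00 Z2.24
G1 X17.00 Y0.00 E0.7916
G1 X17.00 Y8.50 E1.1874
G1 X0.00 Y8.50 E1.9790
G1 X0.00 Y0.00 E2.3748

At z = 2.24 mm: the cube is present — its section is the full 17×8.5 rectangle. The outline is a single polygon with 4 vertices. Extrusion per mm of travel: 0.4 × 0.28 / (π × 0.875²) = 0.046564. Accumulating E over each segment gives final E = 2.3748.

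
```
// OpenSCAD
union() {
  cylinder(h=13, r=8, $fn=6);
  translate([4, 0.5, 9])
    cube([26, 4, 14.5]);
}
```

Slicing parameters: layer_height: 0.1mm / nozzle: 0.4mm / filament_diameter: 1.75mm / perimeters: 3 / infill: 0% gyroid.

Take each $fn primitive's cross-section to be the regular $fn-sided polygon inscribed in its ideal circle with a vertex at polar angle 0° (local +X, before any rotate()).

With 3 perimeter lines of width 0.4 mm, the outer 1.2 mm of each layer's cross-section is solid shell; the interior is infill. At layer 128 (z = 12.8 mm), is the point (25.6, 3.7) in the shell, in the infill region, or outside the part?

shell

At z = 12.8 mm: the cylinder: section is a regular 6-gon, circumradius r=8; the 26×4 cube at (4, 0.5) contributes its full rectangle; Merging all regions: the regions partially overlap (shared area 10.23 mm²), so overlapping operands fuse into one piece — 1 connected region. Overall, the cross-section is a single solid region. The nearest boundary edge runs (5.40, 4.50)→(30.00, 4.50); distance from the point to it = 0.80 mm. The point is inside the cross-section, 0.80 mm from the nearest boundary — within the 1.2 mm shell band (3 × 0.4).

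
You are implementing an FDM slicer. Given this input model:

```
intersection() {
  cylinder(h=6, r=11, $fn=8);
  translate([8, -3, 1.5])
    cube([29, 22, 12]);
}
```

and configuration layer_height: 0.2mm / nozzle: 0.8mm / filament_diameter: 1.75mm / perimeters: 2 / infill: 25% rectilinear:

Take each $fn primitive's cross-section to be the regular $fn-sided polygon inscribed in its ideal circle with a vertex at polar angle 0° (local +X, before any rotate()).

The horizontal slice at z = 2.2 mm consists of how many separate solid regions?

At z = 2.2 mm: the r=11 cylinder gives a regular 8-gon of circumradius 11 (constant along its height); the cube at (8, -3) (footprint 29×22) is included at this height; After intersecting: the 29×22 cube at (8, -3) partially overlaps the r=11 cylinder; clipping to the common part keeps 18.00 mm² — 1 connected region. The result has 1 disconnected region.

1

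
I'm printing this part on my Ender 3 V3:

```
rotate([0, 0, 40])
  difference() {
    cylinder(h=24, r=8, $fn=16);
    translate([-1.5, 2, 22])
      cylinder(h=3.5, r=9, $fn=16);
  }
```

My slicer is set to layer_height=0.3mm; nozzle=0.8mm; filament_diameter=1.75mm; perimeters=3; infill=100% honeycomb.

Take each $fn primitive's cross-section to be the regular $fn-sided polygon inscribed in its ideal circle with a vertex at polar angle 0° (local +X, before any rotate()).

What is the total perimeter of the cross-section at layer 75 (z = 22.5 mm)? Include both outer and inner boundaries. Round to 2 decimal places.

39.26 mm

At z = 22.5 mm: the r=8 cylinder gives a regular 16-gon of circumradius 8 (constant along its height) (perimeter = 2·16·8.000·sin(180°/16) = 49.94 mm); the r=9 cylinder at (-1.5, 2) gives a regular 16-gon of circumradius 9 (constant along its height) (perimeter = 2·16·9.000·sin(180°/16) = 56.19 mm); After the difference (first − rest): starting from the r=8 cylinder, the r=9 cylinder at (-1.5, 2) partially overlaps it — only the 176.83 mm² overlap (of its 247.98 mm²) is removed, clipping the outline — boundary = 39.26 mm; (whole slice rotated 40° about Z — lengths, areas and connectivity unchanged). Overall, the cross-section is a single solid region. Total boundary length (outer) = 39.26 mm.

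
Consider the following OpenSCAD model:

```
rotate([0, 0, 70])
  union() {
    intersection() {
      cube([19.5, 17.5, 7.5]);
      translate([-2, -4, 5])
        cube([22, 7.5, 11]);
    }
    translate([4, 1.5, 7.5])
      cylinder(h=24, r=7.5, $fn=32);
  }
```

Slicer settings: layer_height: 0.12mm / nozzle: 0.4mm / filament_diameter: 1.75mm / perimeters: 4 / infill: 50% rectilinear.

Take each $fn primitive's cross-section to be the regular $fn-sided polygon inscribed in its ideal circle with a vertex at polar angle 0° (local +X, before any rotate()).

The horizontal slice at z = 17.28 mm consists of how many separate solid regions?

1

At z = 17.28 mm: the cube is absent (z outside [0, 7.5]); the cube at (-2, -4) is not intersected at this z (z outside [5, 16]); Keeping only the common overlap: at least one operand is absent at this height, so nothing remains; the r=7.5 cylinder at (4, 1.5) gives a regular 32-gon of circumradius 7.5 (constant along its height); Taking the union: only the r=7.5 cylinder at (4, 1.5) is present, so the union is just that shape — 1 connected region; (whole slice rotated 70° about Z — lengths, areas and connectivity unchanged). The result has 1 disconnected region.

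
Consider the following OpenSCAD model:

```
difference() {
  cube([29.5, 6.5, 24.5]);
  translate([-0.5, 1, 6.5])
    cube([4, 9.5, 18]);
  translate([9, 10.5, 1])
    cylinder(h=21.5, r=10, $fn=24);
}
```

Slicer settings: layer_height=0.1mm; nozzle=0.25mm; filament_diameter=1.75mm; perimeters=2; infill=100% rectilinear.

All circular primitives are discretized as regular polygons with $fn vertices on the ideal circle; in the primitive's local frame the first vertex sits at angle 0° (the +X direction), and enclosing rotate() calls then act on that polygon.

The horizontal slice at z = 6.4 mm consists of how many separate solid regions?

At z = 6.4 mm: the 29.5×6.5 cube contributes its full rectangle; the cube at (-0.5, 1) does not reach this height (z outside [6.5, 24.5]); the r=10 cylinder at (9, 10.5) gives a regular 24-gon of circumradius 10 (constant along its height); Subtracting the remaining from the first: starting from the 29.5×6.5 cube, the r=10 cylinder at (9, 10.5) partially overlaps it — only the 77.95 mm² overlap (of its 310.58 mm²) is removed, clipping the outline — 1 connected region. The result has 1 disconnected region.

1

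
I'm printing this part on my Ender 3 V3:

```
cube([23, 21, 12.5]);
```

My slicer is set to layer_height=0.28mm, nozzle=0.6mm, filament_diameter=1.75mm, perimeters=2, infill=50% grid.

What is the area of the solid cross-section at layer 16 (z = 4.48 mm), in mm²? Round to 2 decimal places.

At z = 4.48 mm: the cube is present — its section is the full 23×21 rectangle (area 483.00 mm²). Overall, the cross-section is a single solid region. Net area = 483.00 mm².

483.00 mm²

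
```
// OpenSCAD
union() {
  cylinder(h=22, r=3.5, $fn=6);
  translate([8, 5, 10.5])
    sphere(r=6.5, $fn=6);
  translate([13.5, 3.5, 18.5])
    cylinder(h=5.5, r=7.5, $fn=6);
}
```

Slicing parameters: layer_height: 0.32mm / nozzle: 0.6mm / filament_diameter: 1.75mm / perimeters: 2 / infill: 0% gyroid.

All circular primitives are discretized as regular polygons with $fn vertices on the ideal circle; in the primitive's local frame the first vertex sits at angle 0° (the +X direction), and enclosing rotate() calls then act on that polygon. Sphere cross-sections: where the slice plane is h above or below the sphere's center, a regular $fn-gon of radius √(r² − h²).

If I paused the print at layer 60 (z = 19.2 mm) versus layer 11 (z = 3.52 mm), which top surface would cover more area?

layer 60 (z = 19.2 mm)

Layer 60 (z = 19.2): the cylinder: section is a regular 6-gon, circumradius r=3.5 (area = (6/2)·3.500²·sin(360°/6) = 31.83 mm²); the sphere at (8, 5) does not reach this height (|z−center|=8.700 > r=6.5); the r=7.5 cylinder at (13.5, 3.5) contributes a regular 6-gon of circumradius 7.5 (area = (6/2)·7.500²·sin(360°/6) = 146.14 mm²); Merging all regions: the 2 present regions are separate (no shared area or edge), so areas and boundary lengths simply add and each stays a separate island — area = 177.97 mm². So its area = 177.97 mm². Layer 11 (z = 3.52): the r=3.5 cylinder gives a regular 6-gon of circumradius 3.5 (constant along its height) (area = (6/2)·3.500²·sin(360°/6) = 31.83 mm²); the sphere at (8, 5) is not intersected at this z (|z−center|=6.980 > r=6.5); the cylinder at (13.5, 3.5) does not reach this height (z outside [18.5, 24]); Merging all regions: only the r=3.5 cylinder is present, so the union is just that shape — area = 31.83 mm². So its area = 31.83 mm². Layer 60 is larger (177.97 vs 31.83 mm²).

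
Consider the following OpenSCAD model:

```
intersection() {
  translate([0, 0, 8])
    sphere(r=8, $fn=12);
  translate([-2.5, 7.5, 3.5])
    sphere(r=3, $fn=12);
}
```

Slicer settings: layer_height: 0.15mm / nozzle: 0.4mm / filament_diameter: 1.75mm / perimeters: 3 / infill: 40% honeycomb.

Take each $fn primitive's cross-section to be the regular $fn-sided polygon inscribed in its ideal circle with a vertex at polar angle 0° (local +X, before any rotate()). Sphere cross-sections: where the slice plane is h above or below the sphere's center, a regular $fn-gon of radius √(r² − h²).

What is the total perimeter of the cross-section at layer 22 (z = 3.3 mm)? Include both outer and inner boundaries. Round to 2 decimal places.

At z = 3.3 mm: the r=8 sphere contributes a regular 12-gon of circumradius √(8²−4.7²) = 6.474 (perimeter = 2·12·6.474·sin(180°/12) = 40.21 mm); the sphere at (-2.5, 7.5): section is a regular 12-gon, circumradius = √(r²−h²) = √(3²−0.2²) = 2.993 (perimeter = 2·12·2.993·sin(180°/12) = 18.59 mm); Keeping only the common overlap: the r=3 sphere at (-2.5, 7.5) partially overlaps the r=8 sphere; clipping to the common part keeps 4.08 mm² — boundary = 9.60 mm. Overall, the cross-section is a single solid region. Total boundary length (outer) = 9.60 mm.

9.60 mm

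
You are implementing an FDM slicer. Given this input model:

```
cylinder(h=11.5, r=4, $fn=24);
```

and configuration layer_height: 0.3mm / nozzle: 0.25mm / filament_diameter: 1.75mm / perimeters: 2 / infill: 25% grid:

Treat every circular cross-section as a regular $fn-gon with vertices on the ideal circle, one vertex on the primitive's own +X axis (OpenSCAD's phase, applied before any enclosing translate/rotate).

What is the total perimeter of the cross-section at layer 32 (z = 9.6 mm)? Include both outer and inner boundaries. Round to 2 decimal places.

At z = 9.6 mm: the cylinder: section is a regular 24-gon, circumradius r=4 (perimeter = 2·24·4.000·sin(180°/24) = 25.06 mm). Overall, the cross-section is a single solid region. Total boundary length (outer) = 25.06 mm.

25.06 mm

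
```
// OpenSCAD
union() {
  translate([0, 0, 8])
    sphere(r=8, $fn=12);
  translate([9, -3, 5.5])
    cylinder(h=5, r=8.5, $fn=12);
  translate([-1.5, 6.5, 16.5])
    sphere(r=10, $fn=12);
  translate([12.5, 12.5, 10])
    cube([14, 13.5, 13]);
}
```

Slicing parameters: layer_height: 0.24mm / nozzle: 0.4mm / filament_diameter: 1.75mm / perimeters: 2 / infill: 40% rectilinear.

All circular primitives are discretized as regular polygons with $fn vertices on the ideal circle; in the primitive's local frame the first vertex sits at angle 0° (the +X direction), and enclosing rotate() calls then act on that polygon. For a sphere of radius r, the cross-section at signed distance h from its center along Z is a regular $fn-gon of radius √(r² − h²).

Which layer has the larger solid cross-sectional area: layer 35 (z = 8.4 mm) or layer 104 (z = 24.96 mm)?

layer 35 (z = 8.4 mm)

Layer 35 (z = 8.4): the r=8 sphere slices to a regular 12-gon of circumradius 7.990 (√(r²−h²) with h=0.4 from center) (area = (12/2)·7.990²·sin(360°/12) = 191.52 mm²); the r=8.5 cylinder at (9, -3) gives a regular 12-gon of circumradius 8.5 (constant along its height) (area = (12/2)·8.500²·sin(360°/12) = 216.75 mm²); the r=10 sphere at (-1.5, 6.5) contributes a regular 12-gon of circumradius √(10²−8.1²) = 5.864 (area = (12/2)·5.864²·sin(360°/12) = 103.17 mm²); the cube at (12.5, 12.5) does not reach this height (z outside [10, 23]); Combining (union): the regions partially overlap — summed areas 511.44 mm² minus the doubly-counted overlap 116.51 mm² gives 394.93 mm² — area = 394.93 mm². So its area = 394.93 mm². Layer 104 (z = 24.96): the sphere does not reach this height (|z−center|=16.960 > r=8); the cylinder at (9, -3) does not reach this height (z outside [5.5, 10.5]); the r=10 sphere at (-1.5, 6.5) contributes a regular 12-gon of circumradius √(10²−8.46²) = 5.332 (area = (12/2)·5.332²·sin(360°/12) = 85.29 mm²); the cube at (12.5, 12.5) is absent (z outside [10, 23]); Combining (union): only the r=10 sphere at (-1.5, 6.5) is present, so the union is just that shape — area = 85.29 mm². So its area = 85.29 mm². Layer 35 is larger (394.93 vs 85.29 mm²).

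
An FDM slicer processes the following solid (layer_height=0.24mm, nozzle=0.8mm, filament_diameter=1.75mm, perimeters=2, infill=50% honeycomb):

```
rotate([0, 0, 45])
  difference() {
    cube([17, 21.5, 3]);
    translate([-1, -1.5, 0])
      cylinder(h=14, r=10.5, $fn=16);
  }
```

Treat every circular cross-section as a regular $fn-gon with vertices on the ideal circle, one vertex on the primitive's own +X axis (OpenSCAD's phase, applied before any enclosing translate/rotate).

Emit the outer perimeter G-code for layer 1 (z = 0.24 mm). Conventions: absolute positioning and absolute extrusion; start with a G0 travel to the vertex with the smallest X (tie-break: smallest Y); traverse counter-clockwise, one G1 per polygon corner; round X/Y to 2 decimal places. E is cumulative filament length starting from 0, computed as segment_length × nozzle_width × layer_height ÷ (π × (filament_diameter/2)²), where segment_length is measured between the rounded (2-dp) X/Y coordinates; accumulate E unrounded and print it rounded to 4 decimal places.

At z = 0.24 mm: the cube is present — its section is the full 17×21.5 rectangle; the cylinder at (-1, -1.5): section is a regular 16-gon, circumradius r=10.5; Subtracting the remaining from the first: starting from the 17×21.5 cube, the r=10.5 cylinder at (-1, -1.5) partially overlaps it — only the 59.95 mm² overlap (of its 337.53 mm²) is removed, clipping the outline — 1 connected region; (rotated 45° about Z; rotation is an isometry so areas/perimeters/island counts are preserved). The outline is a single polygon with 8 vertices. Extrusion per mm of travel: 0.8 × 0.24 / (π × 0.875²) = 0.079824. Accumulating E over each segment gives final E = 5.8129.

G0 X-15.20 Y15.20 Z0.24
G1 X-6.22 Y6.22 E1.0137
G1 X-3.66 Y7.93 E1.2595
G1 X0.35 Y8.73 E1.5859
G1 X4.37 Y7.93 E1.9131
G1 X6.51 Y6.51 E2.1181
G1 X12.02 Y12.02 E2.7401
G1 X-3.18 Y27.22 E4.4560
G1 X-15.20 Y15.20 E5.8129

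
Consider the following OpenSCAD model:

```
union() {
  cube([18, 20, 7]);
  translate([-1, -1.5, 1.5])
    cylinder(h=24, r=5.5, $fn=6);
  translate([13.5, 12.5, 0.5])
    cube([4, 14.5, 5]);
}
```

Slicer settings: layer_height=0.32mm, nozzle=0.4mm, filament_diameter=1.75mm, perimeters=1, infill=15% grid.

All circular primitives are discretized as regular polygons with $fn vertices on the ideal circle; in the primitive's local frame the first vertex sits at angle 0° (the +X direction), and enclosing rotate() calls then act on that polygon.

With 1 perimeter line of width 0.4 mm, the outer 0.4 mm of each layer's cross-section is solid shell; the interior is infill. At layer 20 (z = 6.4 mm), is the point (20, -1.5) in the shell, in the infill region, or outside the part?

At z = 6.4 mm: the 18×20 cube contributes its full rectangle; the r=5.5 cylinder at (-1, -1.5) contributes a regular 6-gon of circumradius 5.5; the cube at (13.5, 12.5) is not intersected at this z (z outside [0.5, 5.5]); Taking the union: the regions partially overlap (shared area 8.78 mm²), so overlapping operands fuse into one piece — 1 connected region. Overall, the cross-section is a single solid region. The nearest boundary edge runs (18.00, 20.00)→(18.00, 0.00); distance from the point to it = 2.50 mm. The point is not inside any of the regions above, so it lies outside the cross-section (2.50 mm from the nearest boundary).

outside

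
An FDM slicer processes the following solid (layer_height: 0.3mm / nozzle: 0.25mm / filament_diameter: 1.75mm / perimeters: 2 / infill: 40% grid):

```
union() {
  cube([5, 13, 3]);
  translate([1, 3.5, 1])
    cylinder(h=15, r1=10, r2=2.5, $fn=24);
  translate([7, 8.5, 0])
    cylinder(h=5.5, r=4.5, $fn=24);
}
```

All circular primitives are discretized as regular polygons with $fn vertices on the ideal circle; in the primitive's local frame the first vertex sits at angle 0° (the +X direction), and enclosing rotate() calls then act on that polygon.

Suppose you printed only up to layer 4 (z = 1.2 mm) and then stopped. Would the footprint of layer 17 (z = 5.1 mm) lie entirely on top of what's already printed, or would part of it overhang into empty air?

Compare the two slices. At z = 1.2: the cube (footprint 5×13) is included at this height (area 65.00 mm²); the cone at (1, 3.5): at t=0.013 of its height the radius interpolates to r₁+(r₂−r₁)t = 9.900, giving a regular 24-gon of that circumradius (area = (24/2)·9.900²·sin(360°/24) = 304.40 mm²); the r=4.5 cylinder at (7, 8.5) gives a regular 24-gon of circumradius 4.5 (constant along its height) (area = (24/2)·4.500²·sin(360°/24) = 62.89 mm²); Merging all regions: the regions partially overlap — summed areas 432.30 mm² minus the doubly-counted overlap 111.11 mm² gives 321.18 mm² — area = 321.18 mm². At z = 5.1: the cube is absent (z outside [0, 3]); the cone at (1, 3.5): at t=0.273 of its height the radius interpolates to r₁+(r₂−r₁)t = 7.950, giving a regular 24-gon of that circumradius (area = (24/2)·7.950²·sin(360°/24) = 196.30 mm²); the r=4.5 cylinder at (7, 8.5) contributes a regular 24-gon of circumradius 4.5 (area = (24/2)·4.500²·sin(360°/24) = 62.89 mm²); Merging all regions: the regions partially overlap — summed areas 259.19 mm² minus the doubly-counted overlap 28.44 mm² gives 230.75 mm² — area = 230.75 mm². Checking containment: the cross-section at z = 5.1 is a subset of the cross-section at z = 1.2.

entirely on top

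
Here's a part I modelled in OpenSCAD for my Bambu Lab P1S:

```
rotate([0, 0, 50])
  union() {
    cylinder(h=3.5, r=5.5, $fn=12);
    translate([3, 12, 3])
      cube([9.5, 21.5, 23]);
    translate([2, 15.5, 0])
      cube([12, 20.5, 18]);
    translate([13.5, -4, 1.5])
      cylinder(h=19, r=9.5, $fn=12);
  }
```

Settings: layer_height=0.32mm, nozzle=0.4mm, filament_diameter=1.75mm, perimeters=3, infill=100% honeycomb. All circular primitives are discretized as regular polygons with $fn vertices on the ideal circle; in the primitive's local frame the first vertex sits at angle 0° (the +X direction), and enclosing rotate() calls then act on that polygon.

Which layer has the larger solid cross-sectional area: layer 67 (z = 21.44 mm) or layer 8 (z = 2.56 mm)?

layer 8 (z = 2.56 mm)

Layer 67 (z = 21.44): the cylinder is absent (z outside [0, 3.5]); the 9.5×21.5 cube at (3, 12) contributes its full rectangle (area 204.25 mm²); the cube at (2, 15.5) is not intersected at this z (z outside [0, 18]); the cylinder at (13.5, -4) is not intersected at this z (z outside [1.5, 20.5]); Taking the union: only the 9.5×21.5 cube at (3, 12) is present, so the union is just that shape — area = 204.25 mm²; (rotated 50° about Z; rotation is an isometry so areas/perimeters/island counts are preserved). So its area = 204.25 mm². Layer 8 (z = 2.56): the r=5.5 cylinder gives a regular 12-gon of circumradius 5.5 (constant along its height) (area = (12/2)·5.500²·sin(360°/12) = 90.75 mm²); the cube at (3, 12) does not reach this height (z outside [3, 26]); the cube at (2, 15.5) (footprint 12×20.5) is included at this height (area 246.00 mm²); the r=9.5 cylinder at (13.5, -4) gives a regular 12-gon of circumradius 9.5 (constant along its height) (area = (12/2)·9.500²·sin(360°/12) = 270.75 mm²); Taking the union: the regions partially overlap — summed areas 607.50 mm² minus the doubly-counted overlap 1.47 mm² gives 606.03 mm² — area = 606.03 mm²; (rotated 50° about Z; rotation is an isometry so areas/perimeters/island counts are preserved). So its area = 606.03 mm². Layer 8 is larger (606.03 vs 204.25 mm²).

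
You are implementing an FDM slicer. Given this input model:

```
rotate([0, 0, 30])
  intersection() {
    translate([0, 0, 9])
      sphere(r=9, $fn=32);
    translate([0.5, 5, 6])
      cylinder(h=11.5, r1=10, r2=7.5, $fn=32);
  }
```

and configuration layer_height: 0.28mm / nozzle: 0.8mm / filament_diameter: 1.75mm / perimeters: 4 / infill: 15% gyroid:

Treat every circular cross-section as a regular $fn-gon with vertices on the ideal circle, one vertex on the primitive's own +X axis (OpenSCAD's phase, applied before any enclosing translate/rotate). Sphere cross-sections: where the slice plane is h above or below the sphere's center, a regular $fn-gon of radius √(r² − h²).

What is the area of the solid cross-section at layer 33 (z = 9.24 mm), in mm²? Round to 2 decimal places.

At z = 9.24 mm: the sphere: section is a regular 32-gon, circumradius = √(r²−h²) = √(9²−0.24²) = 8.997 (area = (32/2)·8.997²·sin(360°/32) = 252.66 mm²); the cone at (0.5, 5): at t=0.282 of its height the radius interpolates to r₁+(r₂−r₁)t = 9.296, giving a regular 32-gon of that circumradius (area = (32/2)·9.296²·sin(360°/32) = 269.72 mm²); Taking the intersection: the cone at (0.5, 5) partially overlaps the r=9 sphere; clipping to the common part keeps 170.57 mm² — area = 170.57 mm²; (rotated 30° about Z; rotation is an isometry so areas/perimeters/island counts are preserved). Overall, the cross-section is a single solid region. Net area = 170.57 mm².

170.57 mm²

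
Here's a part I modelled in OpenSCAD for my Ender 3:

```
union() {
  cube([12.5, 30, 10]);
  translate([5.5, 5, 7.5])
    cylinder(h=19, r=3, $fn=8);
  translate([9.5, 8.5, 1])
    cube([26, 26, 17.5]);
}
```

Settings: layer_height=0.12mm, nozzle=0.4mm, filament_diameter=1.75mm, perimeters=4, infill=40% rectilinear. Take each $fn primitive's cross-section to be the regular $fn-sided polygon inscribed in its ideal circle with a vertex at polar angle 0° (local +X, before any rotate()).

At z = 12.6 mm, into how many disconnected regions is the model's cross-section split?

2

At z = 12.6 mm: the cube does not reach this height (z outside [0, 10]); the cylinder at (5.5, 5): section is a regular 8-gon, circumradius r=3; the cube at (9.5, 8.5) is present — its section is the full 26×26 rectangle; Combining (union): the 2 present regions are separate (no shared area or edge), so areas and boundary lengths simply add and each stays a separate island — 2 connected regions. The result has 2 disconnected regions.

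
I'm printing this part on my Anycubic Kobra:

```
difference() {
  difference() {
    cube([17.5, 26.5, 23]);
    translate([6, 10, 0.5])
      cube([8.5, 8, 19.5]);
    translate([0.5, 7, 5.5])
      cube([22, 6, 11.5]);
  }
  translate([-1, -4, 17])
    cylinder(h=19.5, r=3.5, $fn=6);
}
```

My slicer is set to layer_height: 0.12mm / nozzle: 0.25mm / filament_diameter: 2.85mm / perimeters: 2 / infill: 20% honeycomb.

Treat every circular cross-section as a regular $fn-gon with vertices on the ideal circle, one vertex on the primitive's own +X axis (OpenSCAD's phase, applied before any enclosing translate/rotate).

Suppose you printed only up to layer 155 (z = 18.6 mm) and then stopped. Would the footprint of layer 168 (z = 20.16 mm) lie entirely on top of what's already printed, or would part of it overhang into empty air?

Compare the two slices. At z = 18.6: the cube (footprint 17.5×26.5) is included at this height (area 463.75 mm²); the 8.5×8 cube at (6, 10) contributes its full rectangle (area 68.00 mm²); the cube at (0.5, 7) is not intersected at this z (z outside [5.5, 17]); Taking the first minus the rest: starting from the 17.5×26.5 cube (463.75 mm²), the 8.5×8 cube at (6, 10) lies wholly inside it (removes its full 68.00 mm² and its 33.00 mm outline becomes a hole wall) — area = 395.75 mm²; the r=3.5 cylinder at (-1, -4) contributes a regular 6-gon of circumradius 3.5 (area = (6/2)·3.500²·sin(360°/6) = 31.83 mm²); After the difference (first − rest): starting from that combined region (395.75 mm²), the r=3.5 cylinder at (-1, -4) misses the remaining region (no effect) — area = 395.75 mm². At z = 20.16: the 17.5×26.5 cube contributes its full rectangle (area 463.75 mm²); the cube at (6, 10) does not reach this height (z outside [0.5, 20]); the cube at (0.5, 7) is absent (z outside [5.5, 17]); Subtracting the remaining from the first: none of the subtracted shapes is present at this height, so the 17.5×26.5 cube is unchanged — area = 463.75 mm²; the r=3.5 cylinder at (-1, -4) contributes a regular 6-gon of circumradius 3.5 (area = (6/2)·3.500²·sin(360°/6) = 31.83 mm²); Subtracting the remaining from the first: starting from the result so far (463.75 mm²), the r=3.5 cylinder at (-1, -4) misses the remaining region (no effect) — area = 463.75 mm². Checking containment: at z = 20.16 the cross-section extends beyond the z = 18.6 cross-section by about 68.00 mm².

part overhangs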